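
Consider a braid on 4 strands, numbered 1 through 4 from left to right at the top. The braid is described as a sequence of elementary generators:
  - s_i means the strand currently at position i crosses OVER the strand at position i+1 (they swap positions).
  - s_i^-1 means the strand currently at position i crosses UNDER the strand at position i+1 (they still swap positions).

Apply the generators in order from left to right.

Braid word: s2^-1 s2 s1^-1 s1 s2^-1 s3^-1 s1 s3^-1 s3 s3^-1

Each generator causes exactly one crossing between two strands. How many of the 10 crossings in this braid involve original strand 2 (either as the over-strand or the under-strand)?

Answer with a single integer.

Gen 1: crossing 2x3. Involves strand 2? yes. Count so far: 1
Gen 2: crossing 3x2. Involves strand 2? yes. Count so far: 2
Gen 3: crossing 1x2. Involves strand 2? yes. Count so far: 3
Gen 4: crossing 2x1. Involves strand 2? yes. Count so far: 4
Gen 5: crossing 2x3. Involves strand 2? yes. Count so far: 5
Gen 6: crossing 2x4. Involves strand 2? yes. Count so far: 6
Gen 7: crossing 1x3. Involves strand 2? no. Count so far: 6
Gen 8: crossing 4x2. Involves strand 2? yes. Count so far: 7
Gen 9: crossing 2x4. Involves strand 2? yes. Count so far: 8
Gen 10: crossing 4x2. Involves strand 2? yes. Count so far: 9

Answer: 9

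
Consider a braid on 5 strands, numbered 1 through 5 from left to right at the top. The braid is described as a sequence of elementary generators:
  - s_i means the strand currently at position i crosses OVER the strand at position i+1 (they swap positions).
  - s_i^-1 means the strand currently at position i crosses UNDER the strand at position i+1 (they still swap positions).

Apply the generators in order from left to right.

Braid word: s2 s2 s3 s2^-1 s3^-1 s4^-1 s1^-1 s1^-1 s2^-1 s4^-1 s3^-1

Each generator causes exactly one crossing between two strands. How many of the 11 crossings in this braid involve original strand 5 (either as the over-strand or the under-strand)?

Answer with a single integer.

Gen 1: crossing 2x3. Involves strand 5? no. Count so far: 0
Gen 2: crossing 3x2. Involves strand 5? no. Count so far: 0
Gen 3: crossing 3x4. Involves strand 5? no. Count so far: 0
Gen 4: crossing 2x4. Involves strand 5? no. Count so far: 0
Gen 5: crossing 2x3. Involves strand 5? no. Count so far: 0
Gen 6: crossing 2x5. Involves strand 5? yes. Count so far: 1
Gen 7: crossing 1x4. Involves strand 5? no. Count so far: 1
Gen 8: crossing 4x1. Involves strand 5? no. Count so far: 1
Gen 9: crossing 4x3. Involves strand 5? no. Count so far: 1
Gen 10: crossing 5x2. Involves strand 5? yes. Count so far: 2
Gen 11: crossing 4x2. Involves strand 5? no. Count so far: 2

Answer: 2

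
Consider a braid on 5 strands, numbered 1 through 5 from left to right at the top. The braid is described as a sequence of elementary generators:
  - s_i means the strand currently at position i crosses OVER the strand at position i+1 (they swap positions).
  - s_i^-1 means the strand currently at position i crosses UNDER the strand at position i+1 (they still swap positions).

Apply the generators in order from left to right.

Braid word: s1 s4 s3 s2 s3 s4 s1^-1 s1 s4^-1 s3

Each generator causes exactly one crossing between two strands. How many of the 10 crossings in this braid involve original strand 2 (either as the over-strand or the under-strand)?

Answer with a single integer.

Gen 1: crossing 1x2. Involves strand 2? yes. Count so far: 1
Gen 2: crossing 4x5. Involves strand 2? no. Count so far: 1
Gen 3: crossing 3x5. Involves strand 2? no. Count so far: 1
Gen 4: crossing 1x5. Involves strand 2? no. Count so far: 1
Gen 5: crossing 1x3. Involves strand 2? no. Count so far: 1
Gen 6: crossing 1x4. Involves strand 2? no. Count so far: 1
Gen 7: crossing 2x5. Involves strand 2? yes. Count so far: 2
Gen 8: crossing 5x2. Involves strand 2? yes. Count so far: 3
Gen 9: crossing 4x1. Involves strand 2? no. Count so far: 3
Gen 10: crossing 3x1. Involves strand 2? no. Count so far: 3

Answer: 3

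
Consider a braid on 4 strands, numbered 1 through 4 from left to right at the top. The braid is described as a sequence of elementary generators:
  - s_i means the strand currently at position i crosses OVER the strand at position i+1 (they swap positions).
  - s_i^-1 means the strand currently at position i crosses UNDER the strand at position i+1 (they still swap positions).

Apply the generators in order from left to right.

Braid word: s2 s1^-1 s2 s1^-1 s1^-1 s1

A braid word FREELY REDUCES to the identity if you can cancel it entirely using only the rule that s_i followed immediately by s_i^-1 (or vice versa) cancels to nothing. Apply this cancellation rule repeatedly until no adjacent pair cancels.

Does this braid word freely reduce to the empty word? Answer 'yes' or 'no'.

Answer: no

Derivation:
Gen 1 (s2): push. Stack: [s2]
Gen 2 (s1^-1): push. Stack: [s2 s1^-1]
Gen 3 (s2): push. Stack: [s2 s1^-1 s2]
Gen 4 (s1^-1): push. Stack: [s2 s1^-1 s2 s1^-1]
Gen 5 (s1^-1): push. Stack: [s2 s1^-1 s2 s1^-1 s1^-1]
Gen 6 (s1): cancels prior s1^-1. Stack: [s2 s1^-1 s2 s1^-1]
Reduced word: s2 s1^-1 s2 s1^-1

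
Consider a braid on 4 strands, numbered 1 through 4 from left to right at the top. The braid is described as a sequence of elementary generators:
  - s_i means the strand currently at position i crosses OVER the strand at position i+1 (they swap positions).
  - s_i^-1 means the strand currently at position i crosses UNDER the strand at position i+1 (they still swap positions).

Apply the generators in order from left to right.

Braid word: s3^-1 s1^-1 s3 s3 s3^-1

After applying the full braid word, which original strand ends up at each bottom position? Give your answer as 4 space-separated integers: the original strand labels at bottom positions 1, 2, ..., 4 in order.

Answer: 2 1 3 4

Derivation:
Gen 1 (s3^-1): strand 3 crosses under strand 4. Perm now: [1 2 4 3]
Gen 2 (s1^-1): strand 1 crosses under strand 2. Perm now: [2 1 4 3]
Gen 3 (s3): strand 4 crosses over strand 3. Perm now: [2 1 3 4]
Gen 4 (s3): strand 3 crosses over strand 4. Perm now: [2 1 4 3]
Gen 5 (s3^-1): strand 4 crosses under strand 3. Perm now: [2 1 3 4]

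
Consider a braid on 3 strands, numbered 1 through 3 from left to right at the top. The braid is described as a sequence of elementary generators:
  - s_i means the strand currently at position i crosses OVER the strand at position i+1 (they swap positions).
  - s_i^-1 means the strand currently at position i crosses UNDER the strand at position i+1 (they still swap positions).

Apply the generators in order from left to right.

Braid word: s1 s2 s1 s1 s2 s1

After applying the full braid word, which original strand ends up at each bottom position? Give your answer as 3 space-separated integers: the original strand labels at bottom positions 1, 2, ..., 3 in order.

Gen 1 (s1): strand 1 crosses over strand 2. Perm now: [2 1 3]
Gen 2 (s2): strand 1 crosses over strand 3. Perm now: [2 3 1]
Gen 3 (s1): strand 2 crosses over strand 3. Perm now: [3 2 1]
Gen 4 (s1): strand 3 crosses over strand 2. Perm now: [2 3 1]
Gen 5 (s2): strand 3 crosses over strand 1. Perm now: [2 1 3]
Gen 6 (s1): strand 2 crosses over strand 1. Perm now: [1 2 3]

Answer: 1 2 3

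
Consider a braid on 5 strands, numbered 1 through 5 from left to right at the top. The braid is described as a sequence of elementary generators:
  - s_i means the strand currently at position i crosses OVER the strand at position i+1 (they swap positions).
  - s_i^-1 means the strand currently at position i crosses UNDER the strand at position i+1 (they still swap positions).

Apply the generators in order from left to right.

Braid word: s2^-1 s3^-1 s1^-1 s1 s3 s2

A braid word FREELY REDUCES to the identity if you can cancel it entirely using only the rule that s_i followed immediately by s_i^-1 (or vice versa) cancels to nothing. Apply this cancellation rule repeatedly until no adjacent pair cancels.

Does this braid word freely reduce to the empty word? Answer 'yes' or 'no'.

Gen 1 (s2^-1): push. Stack: [s2^-1]
Gen 2 (s3^-1): push. Stack: [s2^-1 s3^-1]
Gen 3 (s1^-1): push. Stack: [s2^-1 s3^-1 s1^-1]
Gen 4 (s1): cancels prior s1^-1. Stack: [s2^-1 s3^-1]
Gen 5 (s3): cancels prior s3^-1. Stack: [s2^-1]
Gen 6 (s2): cancels prior s2^-1. Stack: []
Reduced word: (empty)

Answer: yes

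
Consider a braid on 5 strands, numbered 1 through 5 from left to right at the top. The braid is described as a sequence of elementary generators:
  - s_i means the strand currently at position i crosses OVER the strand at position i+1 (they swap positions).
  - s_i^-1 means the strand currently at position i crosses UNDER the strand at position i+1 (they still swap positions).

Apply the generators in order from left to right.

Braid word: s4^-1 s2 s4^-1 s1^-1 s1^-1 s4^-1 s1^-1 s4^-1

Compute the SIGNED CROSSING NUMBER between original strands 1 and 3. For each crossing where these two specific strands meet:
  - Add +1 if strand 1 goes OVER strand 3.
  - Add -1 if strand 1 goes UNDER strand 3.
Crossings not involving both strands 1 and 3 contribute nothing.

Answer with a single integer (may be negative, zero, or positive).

Gen 1: crossing 4x5. Both 1&3? no. Sum: 0
Gen 2: crossing 2x3. Both 1&3? no. Sum: 0
Gen 3: crossing 5x4. Both 1&3? no. Sum: 0
Gen 4: 1 under 3. Both 1&3? yes. Contrib: -1. Sum: -1
Gen 5: 3 under 1. Both 1&3? yes. Contrib: +1. Sum: 0
Gen 6: crossing 4x5. Both 1&3? no. Sum: 0
Gen 7: 1 under 3. Both 1&3? yes. Contrib: -1. Sum: -1
Gen 8: crossing 5x4. Both 1&3? no. Sum: -1

Answer: -1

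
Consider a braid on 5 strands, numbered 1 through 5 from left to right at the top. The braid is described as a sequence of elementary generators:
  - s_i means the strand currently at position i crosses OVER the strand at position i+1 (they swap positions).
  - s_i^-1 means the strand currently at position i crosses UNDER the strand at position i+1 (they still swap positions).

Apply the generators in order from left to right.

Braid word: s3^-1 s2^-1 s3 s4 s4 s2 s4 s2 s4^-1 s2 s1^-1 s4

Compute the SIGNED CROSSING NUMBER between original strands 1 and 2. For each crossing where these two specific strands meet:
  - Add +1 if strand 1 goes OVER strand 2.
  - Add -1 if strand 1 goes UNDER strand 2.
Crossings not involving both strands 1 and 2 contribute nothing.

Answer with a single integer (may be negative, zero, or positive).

Answer: 0

Derivation:
Gen 1: crossing 3x4. Both 1&2? no. Sum: 0
Gen 2: crossing 2x4. Both 1&2? no. Sum: 0
Gen 3: crossing 2x3. Both 1&2? no. Sum: 0
Gen 4: crossing 2x5. Both 1&2? no. Sum: 0
Gen 5: crossing 5x2. Both 1&2? no. Sum: 0
Gen 6: crossing 4x3. Both 1&2? no. Sum: 0
Gen 7: crossing 2x5. Both 1&2? no. Sum: 0
Gen 8: crossing 3x4. Both 1&2? no. Sum: 0
Gen 9: crossing 5x2. Both 1&2? no. Sum: 0
Gen 10: crossing 4x3. Both 1&2? no. Sum: 0
Gen 11: crossing 1x3. Both 1&2? no. Sum: 0
Gen 12: crossing 2x5. Both 1&2? no. Sum: 0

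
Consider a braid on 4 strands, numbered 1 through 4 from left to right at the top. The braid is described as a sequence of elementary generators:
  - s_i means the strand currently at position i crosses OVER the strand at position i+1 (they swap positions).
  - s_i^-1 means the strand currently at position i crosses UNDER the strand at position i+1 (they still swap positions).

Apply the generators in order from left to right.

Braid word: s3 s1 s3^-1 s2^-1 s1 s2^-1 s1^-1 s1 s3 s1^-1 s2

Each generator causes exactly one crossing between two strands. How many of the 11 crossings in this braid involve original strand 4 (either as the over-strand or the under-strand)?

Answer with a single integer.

Answer: 4

Derivation:
Gen 1: crossing 3x4. Involves strand 4? yes. Count so far: 1
Gen 2: crossing 1x2. Involves strand 4? no. Count so far: 1
Gen 3: crossing 4x3. Involves strand 4? yes. Count so far: 2
Gen 4: crossing 1x3. Involves strand 4? no. Count so far: 2
Gen 5: crossing 2x3. Involves strand 4? no. Count so far: 2
Gen 6: crossing 2x1. Involves strand 4? no. Count so far: 2
Gen 7: crossing 3x1. Involves strand 4? no. Count so far: 2
Gen 8: crossing 1x3. Involves strand 4? no. Count so far: 2
Gen 9: crossing 2x4. Involves strand 4? yes. Count so far: 3
Gen 10: crossing 3x1. Involves strand 4? no. Count so far: 3
Gen 11: crossing 3x4. Involves strand 4? yes. Count so far: 4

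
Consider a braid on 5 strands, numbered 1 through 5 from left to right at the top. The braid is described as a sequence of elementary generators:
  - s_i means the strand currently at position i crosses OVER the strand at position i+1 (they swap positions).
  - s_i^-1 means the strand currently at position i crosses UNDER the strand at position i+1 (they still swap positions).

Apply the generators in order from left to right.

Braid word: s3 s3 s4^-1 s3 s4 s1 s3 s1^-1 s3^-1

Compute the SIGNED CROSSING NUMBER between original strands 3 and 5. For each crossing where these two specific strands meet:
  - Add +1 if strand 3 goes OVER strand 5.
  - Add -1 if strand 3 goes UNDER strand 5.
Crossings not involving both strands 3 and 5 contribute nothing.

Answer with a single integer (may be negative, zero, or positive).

Gen 1: crossing 3x4. Both 3&5? no. Sum: 0
Gen 2: crossing 4x3. Both 3&5? no. Sum: 0
Gen 3: crossing 4x5. Both 3&5? no. Sum: 0
Gen 4: 3 over 5. Both 3&5? yes. Contrib: +1. Sum: 1
Gen 5: crossing 3x4. Both 3&5? no. Sum: 1
Gen 6: crossing 1x2. Both 3&5? no. Sum: 1
Gen 7: crossing 5x4. Both 3&5? no. Sum: 1
Gen 8: crossing 2x1. Both 3&5? no. Sum: 1
Gen 9: crossing 4x5. Both 3&5? no. Sum: 1

Answer: 1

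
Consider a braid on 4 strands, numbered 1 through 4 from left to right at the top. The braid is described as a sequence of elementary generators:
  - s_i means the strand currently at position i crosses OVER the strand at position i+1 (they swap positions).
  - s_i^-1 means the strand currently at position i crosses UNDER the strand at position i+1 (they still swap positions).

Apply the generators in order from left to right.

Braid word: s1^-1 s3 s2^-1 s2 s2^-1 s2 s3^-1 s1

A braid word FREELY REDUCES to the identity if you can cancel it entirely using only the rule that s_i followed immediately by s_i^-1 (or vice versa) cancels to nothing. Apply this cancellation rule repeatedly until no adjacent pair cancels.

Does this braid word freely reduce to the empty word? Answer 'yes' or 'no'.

Answer: yes

Derivation:
Gen 1 (s1^-1): push. Stack: [s1^-1]
Gen 2 (s3): push. Stack: [s1^-1 s3]
Gen 3 (s2^-1): push. Stack: [s1^-1 s3 s2^-1]
Gen 4 (s2): cancels prior s2^-1. Stack: [s1^-1 s3]
Gen 5 (s2^-1): push. Stack: [s1^-1 s3 s2^-1]
Gen 6 (s2): cancels prior s2^-1. Stack: [s1^-1 s3]
Gen 7 (s3^-1): cancels prior s3. Stack: [s1^-1]
Gen 8 (s1): cancels prior s1^-1. Stack: []
Reduced word: (empty)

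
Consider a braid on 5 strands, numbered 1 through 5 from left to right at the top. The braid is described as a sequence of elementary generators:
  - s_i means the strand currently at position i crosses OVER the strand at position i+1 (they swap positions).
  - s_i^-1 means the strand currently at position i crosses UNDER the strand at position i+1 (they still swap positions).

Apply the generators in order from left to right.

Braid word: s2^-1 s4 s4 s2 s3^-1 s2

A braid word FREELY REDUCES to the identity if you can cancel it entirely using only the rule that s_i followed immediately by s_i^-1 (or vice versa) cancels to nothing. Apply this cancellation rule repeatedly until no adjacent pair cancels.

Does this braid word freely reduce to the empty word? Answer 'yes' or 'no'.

Answer: no

Derivation:
Gen 1 (s2^-1): push. Stack: [s2^-1]
Gen 2 (s4): push. Stack: [s2^-1 s4]
Gen 3 (s4): push. Stack: [s2^-1 s4 s4]
Gen 4 (s2): push. Stack: [s2^-1 s4 s4 s2]
Gen 5 (s3^-1): push. Stack: [s2^-1 s4 s4 s2 s3^-1]
Gen 6 (s2): push. Stack: [s2^-1 s4 s4 s2 s3^-1 s2]
Reduced word: s2^-1 s4 s4 s2 s3^-1 s2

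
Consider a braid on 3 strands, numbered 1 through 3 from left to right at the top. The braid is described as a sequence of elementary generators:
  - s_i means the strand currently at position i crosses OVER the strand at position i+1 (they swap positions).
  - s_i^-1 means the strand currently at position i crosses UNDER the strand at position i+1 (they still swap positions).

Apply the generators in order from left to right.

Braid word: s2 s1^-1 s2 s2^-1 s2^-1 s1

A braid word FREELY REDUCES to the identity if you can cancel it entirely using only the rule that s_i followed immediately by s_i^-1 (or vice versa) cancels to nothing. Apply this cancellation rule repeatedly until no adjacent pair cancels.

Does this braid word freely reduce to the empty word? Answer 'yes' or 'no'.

Gen 1 (s2): push. Stack: [s2]
Gen 2 (s1^-1): push. Stack: [s2 s1^-1]
Gen 3 (s2): push. Stack: [s2 s1^-1 s2]
Gen 4 (s2^-1): cancels prior s2. Stack: [s2 s1^-1]
Gen 5 (s2^-1): push. Stack: [s2 s1^-1 s2^-1]
Gen 6 (s1): push. Stack: [s2 s1^-1 s2^-1 s1]
Reduced word: s2 s1^-1 s2^-1 s1

Answer: no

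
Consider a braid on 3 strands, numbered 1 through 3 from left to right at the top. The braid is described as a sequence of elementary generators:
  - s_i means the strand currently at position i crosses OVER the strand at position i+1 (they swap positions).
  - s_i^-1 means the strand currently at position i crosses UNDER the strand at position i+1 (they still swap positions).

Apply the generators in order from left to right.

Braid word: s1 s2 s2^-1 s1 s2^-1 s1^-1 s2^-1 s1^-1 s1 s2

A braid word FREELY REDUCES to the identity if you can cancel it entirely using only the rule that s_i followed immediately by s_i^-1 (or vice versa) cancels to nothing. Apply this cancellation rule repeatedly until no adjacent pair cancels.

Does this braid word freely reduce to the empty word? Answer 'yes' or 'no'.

Answer: no

Derivation:
Gen 1 (s1): push. Stack: [s1]
Gen 2 (s2): push. Stack: [s1 s2]
Gen 3 (s2^-1): cancels prior s2. Stack: [s1]
Gen 4 (s1): push. Stack: [s1 s1]
Gen 5 (s2^-1): push. Stack: [s1 s1 s2^-1]
Gen 6 (s1^-1): push. Stack: [s1 s1 s2^-1 s1^-1]
Gen 7 (s2^-1): push. Stack: [s1 s1 s2^-1 s1^-1 s2^-1]
Gen 8 (s1^-1): push. Stack: [s1 s1 s2^-1 s1^-1 s2^-1 s1^-1]
Gen 9 (s1): cancels prior s1^-1. Stack: [s1 s1 s2^-1 s1^-1 s2^-1]
Gen 10 (s2): cancels prior s2^-1. Stack: [s1 s1 s2^-1 s1^-1]
Reduced word: s1 s1 s2^-1 s1^-1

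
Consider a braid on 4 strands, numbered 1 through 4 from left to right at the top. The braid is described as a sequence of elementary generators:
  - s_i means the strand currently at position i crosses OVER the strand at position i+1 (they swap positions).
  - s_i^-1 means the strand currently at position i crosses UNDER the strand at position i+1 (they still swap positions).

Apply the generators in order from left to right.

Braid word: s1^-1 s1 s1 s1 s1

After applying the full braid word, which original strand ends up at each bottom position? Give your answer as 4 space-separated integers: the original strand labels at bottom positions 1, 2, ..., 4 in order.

Gen 1 (s1^-1): strand 1 crosses under strand 2. Perm now: [2 1 3 4]
Gen 2 (s1): strand 2 crosses over strand 1. Perm now: [1 2 3 4]
Gen 3 (s1): strand 1 crosses over strand 2. Perm now: [2 1 3 4]
Gen 4 (s1): strand 2 crosses over strand 1. Perm now: [1 2 3 4]
Gen 5 (s1): strand 1 crosses over strand 2. Perm now: [2 1 3 4]

Answer: 2 1 3 4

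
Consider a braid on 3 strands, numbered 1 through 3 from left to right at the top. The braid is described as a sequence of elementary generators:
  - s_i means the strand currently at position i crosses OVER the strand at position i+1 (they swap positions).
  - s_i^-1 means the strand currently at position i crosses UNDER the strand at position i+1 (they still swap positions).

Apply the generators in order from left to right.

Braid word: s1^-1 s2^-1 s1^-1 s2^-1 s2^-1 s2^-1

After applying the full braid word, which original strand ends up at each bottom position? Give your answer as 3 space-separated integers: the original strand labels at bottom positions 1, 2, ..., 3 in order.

Answer: 3 1 2

Derivation:
Gen 1 (s1^-1): strand 1 crosses under strand 2. Perm now: [2 1 3]
Gen 2 (s2^-1): strand 1 crosses under strand 3. Perm now: [2 3 1]
Gen 3 (s1^-1): strand 2 crosses under strand 3. Perm now: [3 2 1]
Gen 4 (s2^-1): strand 2 crosses under strand 1. Perm now: [3 1 2]
Gen 5 (s2^-1): strand 1 crosses under strand 2. Perm now: [3 2 1]
Gen 6 (s2^-1): strand 2 crosses under strand 1. Perm now: [3 1 2]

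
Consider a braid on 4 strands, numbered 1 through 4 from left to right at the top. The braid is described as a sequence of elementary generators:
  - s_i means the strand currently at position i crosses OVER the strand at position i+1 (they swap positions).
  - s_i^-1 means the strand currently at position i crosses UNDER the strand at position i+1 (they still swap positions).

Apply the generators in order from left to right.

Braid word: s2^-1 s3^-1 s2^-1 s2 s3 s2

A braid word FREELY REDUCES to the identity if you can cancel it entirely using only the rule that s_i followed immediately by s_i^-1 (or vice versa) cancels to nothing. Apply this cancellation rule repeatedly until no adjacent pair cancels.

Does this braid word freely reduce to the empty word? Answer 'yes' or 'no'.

Answer: yes

Derivation:
Gen 1 (s2^-1): push. Stack: [s2^-1]
Gen 2 (s3^-1): push. Stack: [s2^-1 s3^-1]
Gen 3 (s2^-1): push. Stack: [s2^-1 s3^-1 s2^-1]
Gen 4 (s2): cancels prior s2^-1. Stack: [s2^-1 s3^-1]
Gen 5 (s3): cancels prior s3^-1. Stack: [s2^-1]
Gen 6 (s2): cancels prior s2^-1. Stack: []
Reduced word: (empty)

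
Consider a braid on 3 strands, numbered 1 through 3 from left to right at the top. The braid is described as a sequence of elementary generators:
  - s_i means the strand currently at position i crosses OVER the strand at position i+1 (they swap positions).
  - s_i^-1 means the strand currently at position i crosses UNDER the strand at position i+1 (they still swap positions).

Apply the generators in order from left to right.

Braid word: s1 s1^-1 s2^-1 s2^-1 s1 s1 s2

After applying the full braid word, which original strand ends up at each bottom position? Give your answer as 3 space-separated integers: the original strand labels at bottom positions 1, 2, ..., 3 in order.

Gen 1 (s1): strand 1 crosses over strand 2. Perm now: [2 1 3]
Gen 2 (s1^-1): strand 2 crosses under strand 1. Perm now: [1 2 3]
Gen 3 (s2^-1): strand 2 crosses under strand 3. Perm now: [1 3 2]
Gen 4 (s2^-1): strand 3 crosses under strand 2. Perm now: [1 2 3]
Gen 5 (s1): strand 1 crosses over strand 2. Perm now: [2 1 3]
Gen 6 (s1): strand 2 crosses over strand 1. Perm now: [1 2 3]
Gen 7 (s2): strand 2 crosses over strand 3. Perm now: [1 3 2]

Answer: 1 3 2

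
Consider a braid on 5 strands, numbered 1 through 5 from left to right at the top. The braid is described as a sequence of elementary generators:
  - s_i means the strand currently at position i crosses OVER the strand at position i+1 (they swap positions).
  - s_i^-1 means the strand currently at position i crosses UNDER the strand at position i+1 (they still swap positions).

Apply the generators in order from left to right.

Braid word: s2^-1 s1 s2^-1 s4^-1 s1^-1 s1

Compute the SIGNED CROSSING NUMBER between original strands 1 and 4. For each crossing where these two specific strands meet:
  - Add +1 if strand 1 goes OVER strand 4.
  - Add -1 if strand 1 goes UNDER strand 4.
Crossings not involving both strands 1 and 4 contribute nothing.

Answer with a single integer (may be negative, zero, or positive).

Answer: 0

Derivation:
Gen 1: crossing 2x3. Both 1&4? no. Sum: 0
Gen 2: crossing 1x3. Both 1&4? no. Sum: 0
Gen 3: crossing 1x2. Both 1&4? no. Sum: 0
Gen 4: crossing 4x5. Both 1&4? no. Sum: 0
Gen 5: crossing 3x2. Both 1&4? no. Sum: 0
Gen 6: crossing 2x3. Both 1&4? no. Sum: 0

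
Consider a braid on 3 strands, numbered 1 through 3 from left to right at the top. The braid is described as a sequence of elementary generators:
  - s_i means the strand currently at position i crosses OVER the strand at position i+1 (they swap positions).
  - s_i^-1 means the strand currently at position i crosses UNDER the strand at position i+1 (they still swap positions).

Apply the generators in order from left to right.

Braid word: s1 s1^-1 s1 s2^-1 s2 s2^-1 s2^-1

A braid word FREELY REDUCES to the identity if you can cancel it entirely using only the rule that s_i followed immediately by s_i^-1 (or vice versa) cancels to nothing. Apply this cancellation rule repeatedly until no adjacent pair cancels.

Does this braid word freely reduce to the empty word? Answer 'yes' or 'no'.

Gen 1 (s1): push. Stack: [s1]
Gen 2 (s1^-1): cancels prior s1. Stack: []
Gen 3 (s1): push. Stack: [s1]
Gen 4 (s2^-1): push. Stack: [s1 s2^-1]
Gen 5 (s2): cancels prior s2^-1. Stack: [s1]
Gen 6 (s2^-1): push. Stack: [s1 s2^-1]
Gen 7 (s2^-1): push. Stack: [s1 s2^-1 s2^-1]
Reduced word: s1 s2^-1 s2^-1

Answer: no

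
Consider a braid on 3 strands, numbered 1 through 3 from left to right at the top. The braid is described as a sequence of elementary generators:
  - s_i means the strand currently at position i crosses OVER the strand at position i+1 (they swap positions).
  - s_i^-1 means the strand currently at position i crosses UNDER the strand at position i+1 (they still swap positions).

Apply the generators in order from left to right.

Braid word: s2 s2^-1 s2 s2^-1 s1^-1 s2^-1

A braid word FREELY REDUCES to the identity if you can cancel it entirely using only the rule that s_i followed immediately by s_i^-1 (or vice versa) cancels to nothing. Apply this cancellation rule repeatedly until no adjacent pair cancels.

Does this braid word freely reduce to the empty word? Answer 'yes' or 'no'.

Answer: no

Derivation:
Gen 1 (s2): push. Stack: [s2]
Gen 2 (s2^-1): cancels prior s2. Stack: []
Gen 3 (s2): push. Stack: [s2]
Gen 4 (s2^-1): cancels prior s2. Stack: []
Gen 5 (s1^-1): push. Stack: [s1^-1]
Gen 6 (s2^-1): push. Stack: [s1^-1 s2^-1]
Reduced word: s1^-1 s2^-1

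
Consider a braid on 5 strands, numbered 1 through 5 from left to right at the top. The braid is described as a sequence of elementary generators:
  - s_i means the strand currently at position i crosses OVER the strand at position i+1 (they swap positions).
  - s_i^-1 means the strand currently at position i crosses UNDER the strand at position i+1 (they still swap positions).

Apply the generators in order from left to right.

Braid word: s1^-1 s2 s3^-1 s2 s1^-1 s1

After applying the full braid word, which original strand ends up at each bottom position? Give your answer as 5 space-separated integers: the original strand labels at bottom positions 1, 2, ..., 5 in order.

Answer: 2 4 3 1 5

Derivation:
Gen 1 (s1^-1): strand 1 crosses under strand 2. Perm now: [2 1 3 4 5]
Gen 2 (s2): strand 1 crosses over strand 3. Perm now: [2 3 1 4 5]
Gen 3 (s3^-1): strand 1 crosses under strand 4. Perm now: [2 3 4 1 5]
Gen 4 (s2): strand 3 crosses over strand 4. Perm now: [2 4 3 1 5]
Gen 5 (s1^-1): strand 2 crosses under strand 4. Perm now: [4 2 3 1 5]
Gen 6 (s1): strand 4 crosses over strand 2. Perm now: [2 4 3 1 5]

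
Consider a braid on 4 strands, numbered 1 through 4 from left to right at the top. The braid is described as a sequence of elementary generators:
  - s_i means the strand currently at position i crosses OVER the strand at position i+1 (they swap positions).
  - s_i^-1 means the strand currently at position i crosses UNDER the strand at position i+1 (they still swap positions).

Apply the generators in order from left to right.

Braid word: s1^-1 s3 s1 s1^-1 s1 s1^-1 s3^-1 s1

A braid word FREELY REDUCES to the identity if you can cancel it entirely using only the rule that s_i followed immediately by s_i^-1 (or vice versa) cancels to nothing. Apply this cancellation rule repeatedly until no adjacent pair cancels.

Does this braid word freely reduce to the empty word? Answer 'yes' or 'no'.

Gen 1 (s1^-1): push. Stack: [s1^-1]
Gen 2 (s3): push. Stack: [s1^-1 s3]
Gen 3 (s1): push. Stack: [s1^-1 s3 s1]
Gen 4 (s1^-1): cancels prior s1. Stack: [s1^-1 s3]
Gen 5 (s1): push. Stack: [s1^-1 s3 s1]
Gen 6 (s1^-1): cancels prior s1. Stack: [s1^-1 s3]
Gen 7 (s3^-1): cancels prior s3. Stack: [s1^-1]
Gen 8 (s1): cancels prior s1^-1. Stack: []
Reduced word: (empty)

Answer: yes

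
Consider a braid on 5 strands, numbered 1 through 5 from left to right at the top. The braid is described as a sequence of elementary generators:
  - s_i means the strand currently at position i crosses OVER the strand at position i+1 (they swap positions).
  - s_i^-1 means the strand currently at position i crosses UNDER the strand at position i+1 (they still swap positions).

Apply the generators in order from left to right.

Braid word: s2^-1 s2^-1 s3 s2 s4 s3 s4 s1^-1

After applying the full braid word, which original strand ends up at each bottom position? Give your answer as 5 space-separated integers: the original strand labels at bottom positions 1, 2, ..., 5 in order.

Gen 1 (s2^-1): strand 2 crosses under strand 3. Perm now: [1 3 2 4 5]
Gen 2 (s2^-1): strand 3 crosses under strand 2. Perm now: [1 2 3 4 5]
Gen 3 (s3): strand 3 crosses over strand 4. Perm now: [1 2 4 3 5]
Gen 4 (s2): strand 2 crosses over strand 4. Perm now: [1 4 2 3 5]
Gen 5 (s4): strand 3 crosses over strand 5. Perm now: [1 4 2 5 3]
Gen 6 (s3): strand 2 crosses over strand 5. Perm now: [1 4 5 2 3]
Gen 7 (s4): strand 2 crosses over strand 3. Perm now: [1 4 5 3 2]
Gen 8 (s1^-1): strand 1 crosses under strand 4. Perm now: [4 1 5 3 2]

Answer: 4 1 5 3 2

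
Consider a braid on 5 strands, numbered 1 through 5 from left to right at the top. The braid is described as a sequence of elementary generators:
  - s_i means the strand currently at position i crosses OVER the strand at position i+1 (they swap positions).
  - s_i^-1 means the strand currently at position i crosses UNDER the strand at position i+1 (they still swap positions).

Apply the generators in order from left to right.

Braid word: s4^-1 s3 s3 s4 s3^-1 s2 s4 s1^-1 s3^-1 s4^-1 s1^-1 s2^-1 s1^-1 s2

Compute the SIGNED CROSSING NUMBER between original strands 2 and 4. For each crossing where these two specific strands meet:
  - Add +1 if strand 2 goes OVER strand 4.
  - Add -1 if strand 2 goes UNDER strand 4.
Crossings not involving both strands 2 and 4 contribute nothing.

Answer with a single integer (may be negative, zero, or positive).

Answer: 1

Derivation:
Gen 1: crossing 4x5. Both 2&4? no. Sum: 0
Gen 2: crossing 3x5. Both 2&4? no. Sum: 0
Gen 3: crossing 5x3. Both 2&4? no. Sum: 0
Gen 4: crossing 5x4. Both 2&4? no. Sum: 0
Gen 5: crossing 3x4. Both 2&4? no. Sum: 0
Gen 6: 2 over 4. Both 2&4? yes. Contrib: +1. Sum: 1
Gen 7: crossing 3x5. Both 2&4? no. Sum: 1
Gen 8: crossing 1x4. Both 2&4? no. Sum: 1
Gen 9: crossing 2x5. Both 2&4? no. Sum: 1
Gen 10: crossing 2x3. Both 2&4? no. Sum: 1
Gen 11: crossing 4x1. Both 2&4? no. Sum: 1
Gen 12: crossing 4x5. Both 2&4? no. Sum: 1
Gen 13: crossing 1x5. Both 2&4? no. Sum: 1
Gen 14: crossing 1x4. Both 2&4? no. Sum: 1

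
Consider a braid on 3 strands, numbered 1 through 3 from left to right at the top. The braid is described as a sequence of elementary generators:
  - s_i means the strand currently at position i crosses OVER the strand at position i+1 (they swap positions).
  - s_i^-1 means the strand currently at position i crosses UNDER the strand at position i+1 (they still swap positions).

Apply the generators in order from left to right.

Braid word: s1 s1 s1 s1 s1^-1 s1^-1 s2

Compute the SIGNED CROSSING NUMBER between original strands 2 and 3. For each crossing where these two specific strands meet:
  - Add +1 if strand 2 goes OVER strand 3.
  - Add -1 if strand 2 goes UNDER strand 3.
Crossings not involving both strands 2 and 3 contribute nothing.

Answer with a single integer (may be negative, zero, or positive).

Answer: 1

Derivation:
Gen 1: crossing 1x2. Both 2&3? no. Sum: 0
Gen 2: crossing 2x1. Both 2&3? no. Sum: 0
Gen 3: crossing 1x2. Both 2&3? no. Sum: 0
Gen 4: crossing 2x1. Both 2&3? no. Sum: 0
Gen 5: crossing 1x2. Both 2&3? no. Sum: 0
Gen 6: crossing 2x1. Both 2&3? no. Sum: 0
Gen 7: 2 over 3. Both 2&3? yes. Contrib: +1. Sum: 1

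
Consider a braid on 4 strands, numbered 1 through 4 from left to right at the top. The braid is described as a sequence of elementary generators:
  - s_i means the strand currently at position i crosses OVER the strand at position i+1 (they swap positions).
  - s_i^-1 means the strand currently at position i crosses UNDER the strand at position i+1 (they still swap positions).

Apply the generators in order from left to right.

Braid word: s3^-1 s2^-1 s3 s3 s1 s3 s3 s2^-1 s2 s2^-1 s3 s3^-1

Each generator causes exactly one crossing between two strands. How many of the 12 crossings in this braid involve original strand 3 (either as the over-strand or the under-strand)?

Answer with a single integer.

Gen 1: crossing 3x4. Involves strand 3? yes. Count so far: 1
Gen 2: crossing 2x4. Involves strand 3? no. Count so far: 1
Gen 3: crossing 2x3. Involves strand 3? yes. Count so far: 2
Gen 4: crossing 3x2. Involves strand 3? yes. Count so far: 3
Gen 5: crossing 1x4. Involves strand 3? no. Count so far: 3
Gen 6: crossing 2x3. Involves strand 3? yes. Count so far: 4
Gen 7: crossing 3x2. Involves strand 3? yes. Count so far: 5
Gen 8: crossing 1x2. Involves strand 3? no. Count so far: 5
Gen 9: crossing 2x1. Involves strand 3? no. Count so far: 5
Gen 10: crossing 1x2. Involves strand 3? no. Count so far: 5
Gen 11: crossing 1x3. Involves strand 3? yes. Count so far: 6
Gen 12: crossing 3x1. Involves strand 3? yes. Count so far: 7

Answer: 7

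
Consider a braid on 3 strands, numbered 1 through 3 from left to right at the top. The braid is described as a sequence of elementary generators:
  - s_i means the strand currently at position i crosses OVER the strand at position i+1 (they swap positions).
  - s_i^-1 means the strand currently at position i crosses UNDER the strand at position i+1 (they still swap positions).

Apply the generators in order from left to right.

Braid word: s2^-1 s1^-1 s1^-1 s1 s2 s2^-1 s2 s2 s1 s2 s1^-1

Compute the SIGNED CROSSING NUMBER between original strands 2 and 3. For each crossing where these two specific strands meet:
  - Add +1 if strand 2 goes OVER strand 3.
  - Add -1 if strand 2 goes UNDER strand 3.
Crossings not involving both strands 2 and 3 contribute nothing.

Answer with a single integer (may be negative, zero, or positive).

Answer: -2

Derivation:
Gen 1: 2 under 3. Both 2&3? yes. Contrib: -1. Sum: -1
Gen 2: crossing 1x3. Both 2&3? no. Sum: -1
Gen 3: crossing 3x1. Both 2&3? no. Sum: -1
Gen 4: crossing 1x3. Both 2&3? no. Sum: -1
Gen 5: crossing 1x2. Both 2&3? no. Sum: -1
Gen 6: crossing 2x1. Both 2&3? no. Sum: -1
Gen 7: crossing 1x2. Both 2&3? no. Sum: -1
Gen 8: crossing 2x1. Both 2&3? no. Sum: -1
Gen 9: crossing 3x1. Both 2&3? no. Sum: -1
Gen 10: 3 over 2. Both 2&3? yes. Contrib: -1. Sum: -2
Gen 11: crossing 1x2. Both 2&3? no. Sum: -2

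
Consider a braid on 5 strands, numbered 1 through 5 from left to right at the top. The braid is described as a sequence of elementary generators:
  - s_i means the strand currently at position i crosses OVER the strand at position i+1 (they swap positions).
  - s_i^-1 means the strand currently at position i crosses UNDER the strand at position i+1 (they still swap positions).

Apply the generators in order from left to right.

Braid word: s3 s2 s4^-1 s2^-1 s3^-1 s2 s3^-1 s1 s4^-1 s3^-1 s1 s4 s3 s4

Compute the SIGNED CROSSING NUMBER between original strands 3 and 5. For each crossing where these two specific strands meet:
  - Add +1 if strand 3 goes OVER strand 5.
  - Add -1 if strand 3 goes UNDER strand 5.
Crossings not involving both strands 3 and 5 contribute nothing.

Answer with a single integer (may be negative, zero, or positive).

Gen 1: crossing 3x4. Both 3&5? no. Sum: 0
Gen 2: crossing 2x4. Both 3&5? no. Sum: 0
Gen 3: 3 under 5. Both 3&5? yes. Contrib: -1. Sum: -1
Gen 4: crossing 4x2. Both 3&5? no. Sum: -1
Gen 5: crossing 4x5. Both 3&5? no. Sum: -1
Gen 6: crossing 2x5. Both 3&5? no. Sum: -1
Gen 7: crossing 2x4. Both 3&5? no. Sum: -1
Gen 8: crossing 1x5. Both 3&5? no. Sum: -1
Gen 9: crossing 2x3. Both 3&5? no. Sum: -1
Gen 10: crossing 4x3. Both 3&5? no. Sum: -1
Gen 11: crossing 5x1. Both 3&5? no. Sum: -1
Gen 12: crossing 4x2. Both 3&5? no. Sum: -1
Gen 13: crossing 3x2. Both 3&5? no. Sum: -1
Gen 14: crossing 3x4. Both 3&5? no. Sum: -1

Answer: -1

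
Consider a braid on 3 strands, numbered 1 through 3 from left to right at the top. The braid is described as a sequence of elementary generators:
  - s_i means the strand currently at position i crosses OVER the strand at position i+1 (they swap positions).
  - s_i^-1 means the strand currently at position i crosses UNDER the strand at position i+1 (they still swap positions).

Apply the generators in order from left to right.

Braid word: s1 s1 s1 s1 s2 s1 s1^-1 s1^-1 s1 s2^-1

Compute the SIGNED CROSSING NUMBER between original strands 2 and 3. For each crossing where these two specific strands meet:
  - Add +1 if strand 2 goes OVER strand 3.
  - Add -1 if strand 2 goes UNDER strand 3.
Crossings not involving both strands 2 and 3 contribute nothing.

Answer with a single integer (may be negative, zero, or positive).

Answer: 2

Derivation:
Gen 1: crossing 1x2. Both 2&3? no. Sum: 0
Gen 2: crossing 2x1. Both 2&3? no. Sum: 0
Gen 3: crossing 1x2. Both 2&3? no. Sum: 0
Gen 4: crossing 2x1. Both 2&3? no. Sum: 0
Gen 5: 2 over 3. Both 2&3? yes. Contrib: +1. Sum: 1
Gen 6: crossing 1x3. Both 2&3? no. Sum: 1
Gen 7: crossing 3x1. Both 2&3? no. Sum: 1
Gen 8: crossing 1x3. Both 2&3? no. Sum: 1
Gen 9: crossing 3x1. Both 2&3? no. Sum: 1
Gen 10: 3 under 2. Both 2&3? yes. Contrib: +1. Sum: 2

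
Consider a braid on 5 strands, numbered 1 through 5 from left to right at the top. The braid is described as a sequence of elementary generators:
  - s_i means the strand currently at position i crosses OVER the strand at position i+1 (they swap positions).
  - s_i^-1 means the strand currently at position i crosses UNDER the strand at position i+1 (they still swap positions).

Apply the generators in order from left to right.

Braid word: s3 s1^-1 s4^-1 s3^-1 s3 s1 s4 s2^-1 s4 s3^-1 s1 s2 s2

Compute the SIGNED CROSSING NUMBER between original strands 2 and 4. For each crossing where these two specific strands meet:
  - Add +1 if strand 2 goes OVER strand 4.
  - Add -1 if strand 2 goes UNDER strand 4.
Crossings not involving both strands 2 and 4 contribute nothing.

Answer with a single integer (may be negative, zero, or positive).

Answer: -1

Derivation:
Gen 1: crossing 3x4. Both 2&4? no. Sum: 0
Gen 2: crossing 1x2. Both 2&4? no. Sum: 0
Gen 3: crossing 3x5. Both 2&4? no. Sum: 0
Gen 4: crossing 4x5. Both 2&4? no. Sum: 0
Gen 5: crossing 5x4. Both 2&4? no. Sum: 0
Gen 6: crossing 2x1. Both 2&4? no. Sum: 0
Gen 7: crossing 5x3. Both 2&4? no. Sum: 0
Gen 8: 2 under 4. Both 2&4? yes. Contrib: -1. Sum: -1
Gen 9: crossing 3x5. Both 2&4? no. Sum: -1
Gen 10: crossing 2x5. Both 2&4? no. Sum: -1
Gen 11: crossing 1x4. Both 2&4? no. Sum: -1
Gen 12: crossing 1x5. Both 2&4? no. Sum: -1
Gen 13: crossing 5x1. Both 2&4? no. Sum: -1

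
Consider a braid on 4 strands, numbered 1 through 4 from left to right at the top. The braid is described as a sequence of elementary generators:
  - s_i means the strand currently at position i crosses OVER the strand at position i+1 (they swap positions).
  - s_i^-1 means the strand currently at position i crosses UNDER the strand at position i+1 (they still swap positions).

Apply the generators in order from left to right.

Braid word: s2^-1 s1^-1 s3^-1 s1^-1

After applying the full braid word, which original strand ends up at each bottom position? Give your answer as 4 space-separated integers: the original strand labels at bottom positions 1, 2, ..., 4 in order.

Gen 1 (s2^-1): strand 2 crosses under strand 3. Perm now: [1 3 2 4]
Gen 2 (s1^-1): strand 1 crosses under strand 3. Perm now: [3 1 2 4]
Gen 3 (s3^-1): strand 2 crosses under strand 4. Perm now: [3 1 4 2]
Gen 4 (s1^-1): strand 3 crosses under strand 1. Perm now: [1 3 4 2]

Answer: 1 3 4 2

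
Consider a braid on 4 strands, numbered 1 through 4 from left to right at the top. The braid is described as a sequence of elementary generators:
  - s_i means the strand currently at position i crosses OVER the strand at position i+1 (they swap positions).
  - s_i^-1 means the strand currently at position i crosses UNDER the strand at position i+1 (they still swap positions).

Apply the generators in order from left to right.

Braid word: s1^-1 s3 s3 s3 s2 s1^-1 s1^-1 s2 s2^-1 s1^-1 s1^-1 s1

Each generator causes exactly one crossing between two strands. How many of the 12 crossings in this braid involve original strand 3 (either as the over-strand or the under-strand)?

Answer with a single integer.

Answer: 3

Derivation:
Gen 1: crossing 1x2. Involves strand 3? no. Count so far: 0
Gen 2: crossing 3x4. Involves strand 3? yes. Count so far: 1
Gen 3: crossing 4x3. Involves strand 3? yes. Count so far: 2
Gen 4: crossing 3x4. Involves strand 3? yes. Count so far: 3
Gen 5: crossing 1x4. Involves strand 3? no. Count so far: 3
Gen 6: crossing 2x4. Involves strand 3? no. Count so far: 3
Gen 7: crossing 4x2. Involves strand 3? no. Count so far: 3
Gen 8: crossing 4x1. Involves strand 3? no. Count so far: 3
Gen 9: crossing 1x4. Involves strand 3? no. Count so far: 3
Gen 10: crossing 2x4. Involves strand 3? no. Count so far: 3
Gen 11: crossing 4x2. Involves strand 3? no. Count so far: 3
Gen 12: crossing 2x4. Involves strand 3? no. Count so far: 3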